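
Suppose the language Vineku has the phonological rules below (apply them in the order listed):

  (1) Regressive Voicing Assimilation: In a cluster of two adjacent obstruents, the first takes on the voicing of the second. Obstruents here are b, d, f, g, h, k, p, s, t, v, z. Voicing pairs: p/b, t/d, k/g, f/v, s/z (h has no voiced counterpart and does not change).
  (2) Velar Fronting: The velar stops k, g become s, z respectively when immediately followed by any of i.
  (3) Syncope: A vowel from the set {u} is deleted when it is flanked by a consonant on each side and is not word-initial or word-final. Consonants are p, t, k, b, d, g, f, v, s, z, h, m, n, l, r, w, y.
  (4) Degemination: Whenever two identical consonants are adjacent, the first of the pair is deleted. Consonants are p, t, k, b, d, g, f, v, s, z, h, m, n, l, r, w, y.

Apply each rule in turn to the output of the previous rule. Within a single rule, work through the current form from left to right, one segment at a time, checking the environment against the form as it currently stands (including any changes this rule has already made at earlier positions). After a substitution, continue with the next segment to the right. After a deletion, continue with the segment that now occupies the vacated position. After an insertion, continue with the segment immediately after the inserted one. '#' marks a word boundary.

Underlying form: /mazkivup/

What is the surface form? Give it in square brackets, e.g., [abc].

[masivp]

(1) Regressive Voicing Assimilation: [mazkivup] → [maskivup]
(2) Velar Fronting: [maskivup] → [massivup]
(3) Syncope: [massivup] → [massivp]
(4) Degemination: [massivp] → [masivp]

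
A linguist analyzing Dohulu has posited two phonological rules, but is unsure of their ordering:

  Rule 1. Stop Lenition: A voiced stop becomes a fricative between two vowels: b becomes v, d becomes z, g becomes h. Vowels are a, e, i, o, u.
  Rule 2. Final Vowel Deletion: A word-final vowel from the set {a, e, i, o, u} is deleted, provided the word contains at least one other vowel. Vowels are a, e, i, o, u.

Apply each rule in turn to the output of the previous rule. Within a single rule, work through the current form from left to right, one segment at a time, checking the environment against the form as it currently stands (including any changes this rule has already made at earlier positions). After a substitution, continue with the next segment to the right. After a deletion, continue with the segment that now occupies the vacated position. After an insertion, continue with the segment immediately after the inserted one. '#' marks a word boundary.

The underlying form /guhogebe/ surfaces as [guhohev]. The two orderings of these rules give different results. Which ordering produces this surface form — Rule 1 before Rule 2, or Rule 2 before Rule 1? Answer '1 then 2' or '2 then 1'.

1 then 2

Order 1 then 2:
  1 Stop Lenition: [guhogebe] → [guhoheve]
  2 Final Vowel Deletion: [guhoheve] → [guhohev]
  result: [guhohev]
Order 2 then 1:
  2 Final Vowel Deletion: [guhogebe] → [guhogeb]
  1 Stop Lenition: [guhogeb] → [guhoheb]
  result: [guhoheb]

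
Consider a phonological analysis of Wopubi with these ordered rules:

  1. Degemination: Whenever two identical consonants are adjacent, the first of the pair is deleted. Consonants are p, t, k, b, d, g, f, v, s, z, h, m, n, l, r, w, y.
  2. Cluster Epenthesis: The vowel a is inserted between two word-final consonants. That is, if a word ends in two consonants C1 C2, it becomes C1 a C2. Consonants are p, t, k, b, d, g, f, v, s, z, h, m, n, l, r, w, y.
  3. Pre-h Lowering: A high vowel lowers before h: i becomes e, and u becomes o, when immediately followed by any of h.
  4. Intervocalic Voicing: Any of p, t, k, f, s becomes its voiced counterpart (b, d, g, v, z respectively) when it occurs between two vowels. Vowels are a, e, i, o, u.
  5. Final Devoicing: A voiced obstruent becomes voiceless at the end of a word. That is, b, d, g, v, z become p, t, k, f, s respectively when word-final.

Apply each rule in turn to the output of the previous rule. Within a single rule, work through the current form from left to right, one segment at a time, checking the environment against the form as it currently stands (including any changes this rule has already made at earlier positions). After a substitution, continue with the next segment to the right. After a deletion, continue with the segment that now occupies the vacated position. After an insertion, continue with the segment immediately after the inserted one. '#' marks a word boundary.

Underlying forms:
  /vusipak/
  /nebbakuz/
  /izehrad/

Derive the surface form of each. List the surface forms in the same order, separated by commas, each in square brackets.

/vusipak/:
  1 Degemination: no change — [vusipak]
  2 Cluster Epenthesis: no change — [vusipak]
  3 Pre-h Lowering: no change — [vusipak]
  4 Intervocalic Voicing: [vusipak] → [vuzibak]
  5 Final Devoicing: no change — [vuzibak]
/nebbakuz/:
  1 Degemination: [nebbakuz] → [nebakuz]
  2 Cluster Epenthesis: no change — [nebakuz]
  3 Pre-h Lowering: no change — [nebakuz]
  4 Intervocalic Voicing: [nebakuz] → [nebaguz]
  5 Final Devoicing: [nebaguz] → [nebagus]
/izehrad/:
  1 Degemination: no change — [izehrad]
  2 Cluster Epenthesis: no change — [izehrad]
  3 Pre-h Lowering: no change — [izehrad]
  4 Intervocalic Voicing: no change — [izehrad]
  5 Final Devoicing: [izehrad] → [izehrat]

[vuzibak], [nebagus], [izehrat]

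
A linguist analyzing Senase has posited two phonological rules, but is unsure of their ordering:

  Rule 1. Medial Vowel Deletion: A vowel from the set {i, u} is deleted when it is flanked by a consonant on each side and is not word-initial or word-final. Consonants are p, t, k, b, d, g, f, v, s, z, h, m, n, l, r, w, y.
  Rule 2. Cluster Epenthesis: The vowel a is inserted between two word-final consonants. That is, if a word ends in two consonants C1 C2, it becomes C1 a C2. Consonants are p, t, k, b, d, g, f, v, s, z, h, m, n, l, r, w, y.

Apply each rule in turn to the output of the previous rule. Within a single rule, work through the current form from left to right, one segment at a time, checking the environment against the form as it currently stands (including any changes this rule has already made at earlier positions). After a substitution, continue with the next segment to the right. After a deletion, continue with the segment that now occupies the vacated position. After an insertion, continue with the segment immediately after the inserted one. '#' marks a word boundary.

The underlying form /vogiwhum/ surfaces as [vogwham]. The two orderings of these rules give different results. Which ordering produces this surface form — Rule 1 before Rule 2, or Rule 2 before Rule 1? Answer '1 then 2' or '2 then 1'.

1 then 2

Order 1 then 2:
  1 Medial Vowel Deletion: [vogiwhum] → [vogwhm]
  2 Cluster Epenthesis: [vogwhm] → [vogwham]
  result: [vogwham]
Order 2 then 1:
  2 Cluster Epenthesis: no change — [vogiwhum]
  1 Medial Vowel Deletion: [vogiwhum] → [vogwhm]
  result: [vogwhm]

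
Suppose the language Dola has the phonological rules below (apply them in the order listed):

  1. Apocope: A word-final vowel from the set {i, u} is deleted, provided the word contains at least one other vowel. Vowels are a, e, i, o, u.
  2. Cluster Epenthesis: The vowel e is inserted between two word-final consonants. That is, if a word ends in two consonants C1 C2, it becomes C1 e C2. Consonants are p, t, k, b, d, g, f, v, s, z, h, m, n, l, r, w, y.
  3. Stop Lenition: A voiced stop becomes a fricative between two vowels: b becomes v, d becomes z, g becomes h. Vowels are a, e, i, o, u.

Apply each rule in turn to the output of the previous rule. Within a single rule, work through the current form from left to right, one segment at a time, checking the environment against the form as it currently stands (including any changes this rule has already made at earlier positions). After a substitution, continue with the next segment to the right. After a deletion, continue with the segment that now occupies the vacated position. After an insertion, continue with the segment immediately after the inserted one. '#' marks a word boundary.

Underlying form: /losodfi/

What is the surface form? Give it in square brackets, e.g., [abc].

1 Apocope: [losodfi] → [losodf]
2 Cluster Epenthesis: [losodf] → [losodef]
3 Stop Lenition: [losodef] → [losozef]

[losozef]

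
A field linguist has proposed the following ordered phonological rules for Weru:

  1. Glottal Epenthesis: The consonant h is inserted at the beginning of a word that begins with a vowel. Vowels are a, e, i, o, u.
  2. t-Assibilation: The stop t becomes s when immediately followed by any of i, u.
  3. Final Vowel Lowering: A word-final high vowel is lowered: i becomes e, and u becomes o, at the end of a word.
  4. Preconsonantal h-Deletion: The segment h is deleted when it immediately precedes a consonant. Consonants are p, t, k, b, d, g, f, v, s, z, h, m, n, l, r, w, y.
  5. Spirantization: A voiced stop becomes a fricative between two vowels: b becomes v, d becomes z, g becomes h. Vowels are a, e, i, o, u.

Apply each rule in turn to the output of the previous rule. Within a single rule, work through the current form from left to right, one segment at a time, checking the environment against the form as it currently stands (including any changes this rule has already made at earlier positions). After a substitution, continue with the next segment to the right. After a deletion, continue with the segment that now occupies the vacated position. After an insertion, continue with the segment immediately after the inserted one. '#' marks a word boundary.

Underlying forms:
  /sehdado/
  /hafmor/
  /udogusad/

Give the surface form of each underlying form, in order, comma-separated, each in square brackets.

/sehdado/:
  1 Glottal Epenthesis: no change — [sehdado]
  2 t-Assibilation: no change — [sehdado]
  3 Final Vowel Lowering: no change — [sehdado]
  4 Preconsonantal h-Deletion: [sehdado] → [sedado]
  5 Spirantization: [sedado] → [sezazo]
/hafmor/:
  1 Glottal Epenthesis: no change — [hafmor]
  2 t-Assibilation: no change — [hafmor]
  3 Final Vowel Lowering: no change — [hafmor]
  4 Preconsonantal h-Deletion: no change — [hafmor]
  5 Spirantization: no change — [hafmor]
/udogusad/:
  1 Glottal Epenthesis: [udogusad] → [hudogusad]
  2 t-Assibilation: no change — [hudogusad]
  3 Final Vowel Lowering: no change — [hudogusad]
  4 Preconsonantal h-Deletion: no change — [hudogusad]
  5 Spirantization: [hudogusad] → [huzohusad]

[sezazo], [hafmor], [huzohusad]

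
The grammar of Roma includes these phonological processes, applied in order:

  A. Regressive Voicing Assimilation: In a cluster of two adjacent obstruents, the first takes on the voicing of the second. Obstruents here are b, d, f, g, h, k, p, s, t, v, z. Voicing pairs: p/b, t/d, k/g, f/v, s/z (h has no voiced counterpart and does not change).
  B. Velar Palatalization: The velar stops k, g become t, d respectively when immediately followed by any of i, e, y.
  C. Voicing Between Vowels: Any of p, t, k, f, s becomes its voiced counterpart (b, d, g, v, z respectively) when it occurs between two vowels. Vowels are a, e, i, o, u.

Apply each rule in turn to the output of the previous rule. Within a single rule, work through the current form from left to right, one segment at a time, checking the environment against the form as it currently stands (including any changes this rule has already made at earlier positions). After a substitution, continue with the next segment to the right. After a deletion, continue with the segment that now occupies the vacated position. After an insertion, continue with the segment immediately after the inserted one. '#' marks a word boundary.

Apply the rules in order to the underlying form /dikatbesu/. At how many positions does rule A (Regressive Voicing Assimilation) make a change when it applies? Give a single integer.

1

A Regressive Voicing Assimilation: [dikatbesu] → [dikadbesu]
B Velar Palatalization: no change — [dikadbesu]
C Voicing Between Vowels: [dikadbesu] → [digadbezu]
Rule A changed 1 position(s).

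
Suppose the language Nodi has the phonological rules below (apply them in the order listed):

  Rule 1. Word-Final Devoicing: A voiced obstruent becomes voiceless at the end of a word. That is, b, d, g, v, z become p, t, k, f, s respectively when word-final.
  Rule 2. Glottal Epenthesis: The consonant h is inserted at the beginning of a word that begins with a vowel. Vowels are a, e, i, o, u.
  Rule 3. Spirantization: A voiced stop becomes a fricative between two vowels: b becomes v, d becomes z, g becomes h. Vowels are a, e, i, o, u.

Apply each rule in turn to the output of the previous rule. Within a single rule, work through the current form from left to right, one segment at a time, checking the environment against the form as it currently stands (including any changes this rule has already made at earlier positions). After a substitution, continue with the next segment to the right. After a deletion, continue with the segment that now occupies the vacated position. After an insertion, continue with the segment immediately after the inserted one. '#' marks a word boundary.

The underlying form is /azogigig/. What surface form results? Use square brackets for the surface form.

[hazohihik]

Rule 1 Word-Final Devoicing: [azogigig] → [azogigik]
Rule 2 Glottal Epenthesis: [azogigik] → [hazogigik]
Rule 3 Spirantization: [hazogigik] → [hazohihik]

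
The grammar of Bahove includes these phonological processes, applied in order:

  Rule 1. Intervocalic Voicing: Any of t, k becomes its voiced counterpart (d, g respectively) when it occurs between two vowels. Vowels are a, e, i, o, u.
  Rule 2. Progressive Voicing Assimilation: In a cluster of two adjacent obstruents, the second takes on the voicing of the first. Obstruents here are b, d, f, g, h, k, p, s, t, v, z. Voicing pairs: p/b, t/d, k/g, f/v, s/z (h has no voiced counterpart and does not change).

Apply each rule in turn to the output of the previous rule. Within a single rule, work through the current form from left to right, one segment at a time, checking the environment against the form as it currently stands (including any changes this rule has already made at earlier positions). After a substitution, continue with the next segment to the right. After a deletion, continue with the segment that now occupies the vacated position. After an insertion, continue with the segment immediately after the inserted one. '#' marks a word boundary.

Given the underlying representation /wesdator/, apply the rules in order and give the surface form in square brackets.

Rule 1 Intervocalic Voicing: [wesdator] → [wesdador]
Rule 2 Progressive Voicing Assimilation: [wesdador] → [westador]

[westador]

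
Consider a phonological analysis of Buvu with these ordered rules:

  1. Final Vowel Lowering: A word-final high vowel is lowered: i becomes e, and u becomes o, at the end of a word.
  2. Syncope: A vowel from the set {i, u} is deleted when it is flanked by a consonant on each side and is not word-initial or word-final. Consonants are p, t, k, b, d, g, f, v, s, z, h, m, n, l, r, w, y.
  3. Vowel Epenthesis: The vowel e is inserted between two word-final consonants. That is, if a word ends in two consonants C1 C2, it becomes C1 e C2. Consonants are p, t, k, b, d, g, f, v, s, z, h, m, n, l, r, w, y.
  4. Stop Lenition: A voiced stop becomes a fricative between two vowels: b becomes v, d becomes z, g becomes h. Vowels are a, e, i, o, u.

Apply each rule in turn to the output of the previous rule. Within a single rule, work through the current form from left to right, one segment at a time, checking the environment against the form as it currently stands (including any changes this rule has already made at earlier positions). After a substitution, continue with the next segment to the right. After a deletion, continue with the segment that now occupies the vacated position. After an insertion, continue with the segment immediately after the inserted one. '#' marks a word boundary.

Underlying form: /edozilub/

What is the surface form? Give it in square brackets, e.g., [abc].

1 Final Vowel Lowering: no change — [edozilub]
2 Syncope: [edozilub] → [edozlb]
3 Vowel Epenthesis: [edozlb] → [edozleb]
4 Stop Lenition: [edozleb] → [ezozleb]

[ezozleb]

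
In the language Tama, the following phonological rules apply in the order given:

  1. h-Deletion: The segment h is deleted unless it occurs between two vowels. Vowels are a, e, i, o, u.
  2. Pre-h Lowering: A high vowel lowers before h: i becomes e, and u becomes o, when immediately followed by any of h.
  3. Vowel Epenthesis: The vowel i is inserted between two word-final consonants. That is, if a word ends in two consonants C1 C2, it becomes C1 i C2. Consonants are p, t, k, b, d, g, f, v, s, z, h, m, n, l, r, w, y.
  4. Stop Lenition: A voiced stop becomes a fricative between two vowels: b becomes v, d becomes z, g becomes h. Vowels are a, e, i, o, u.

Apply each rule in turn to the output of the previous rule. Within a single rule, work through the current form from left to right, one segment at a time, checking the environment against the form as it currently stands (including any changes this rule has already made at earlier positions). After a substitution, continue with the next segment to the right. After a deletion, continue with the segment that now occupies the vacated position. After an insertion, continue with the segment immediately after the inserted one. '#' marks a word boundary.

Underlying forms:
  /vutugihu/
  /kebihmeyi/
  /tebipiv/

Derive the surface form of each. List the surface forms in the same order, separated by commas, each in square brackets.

[vutuhehu], [kevimeyi], [tevipiv]

/vutugihu/:
  1 h-Deletion: no change — [vutugihu]
  2 Pre-h Lowering: [vutugihu] → [vutugehu]
  3 Vowel Epenthesis: no change — [vutugehu]
  4 Stop Lenition: [vutugehu] → [vutuhehu]
/kebihmeyi/:
  1 h-Deletion: [kebihmeyi] → [kebimeyi]
  2 Pre-h Lowering: no change — [kebimeyi]
  3 Vowel Epenthesis: no change — [kebimeyi]
  4 Stop Lenition: [kebimeyi] → [kevimeyi]
/tebipiv/:
  1 h-Deletion: no change — [tebipiv]
  2 Pre-h Lowering: no change — [tebipiv]
  3 Vowel Epenthesis: no change — [tebipiv]
  4 Stop Lenition: [tebipiv] → [tevipiv]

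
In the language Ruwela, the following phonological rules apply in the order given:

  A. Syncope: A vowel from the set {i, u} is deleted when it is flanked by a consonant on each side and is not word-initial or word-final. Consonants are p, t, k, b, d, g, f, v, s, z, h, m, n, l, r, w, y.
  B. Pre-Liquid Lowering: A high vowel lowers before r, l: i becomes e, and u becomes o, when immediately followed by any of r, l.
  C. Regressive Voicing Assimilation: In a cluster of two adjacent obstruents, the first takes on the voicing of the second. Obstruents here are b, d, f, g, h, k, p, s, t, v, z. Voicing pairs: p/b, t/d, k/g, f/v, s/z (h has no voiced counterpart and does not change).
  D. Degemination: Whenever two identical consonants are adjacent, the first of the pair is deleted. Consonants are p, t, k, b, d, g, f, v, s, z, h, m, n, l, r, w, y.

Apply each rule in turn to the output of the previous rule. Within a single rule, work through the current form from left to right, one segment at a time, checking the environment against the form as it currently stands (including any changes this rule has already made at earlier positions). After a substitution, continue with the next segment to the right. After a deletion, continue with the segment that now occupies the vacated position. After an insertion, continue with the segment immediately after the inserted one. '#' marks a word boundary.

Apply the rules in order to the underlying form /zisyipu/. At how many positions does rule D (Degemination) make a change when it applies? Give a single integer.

A Syncope: [zisyipu] → [zsypu]
B Pre-Liquid Lowering: no change — [zsypu]
C Regressive Voicing Assimilation: [zsypu] → [ssypu]
D Degemination: [ssypu] → [sypu]
Rule D changed 1 position(s).

1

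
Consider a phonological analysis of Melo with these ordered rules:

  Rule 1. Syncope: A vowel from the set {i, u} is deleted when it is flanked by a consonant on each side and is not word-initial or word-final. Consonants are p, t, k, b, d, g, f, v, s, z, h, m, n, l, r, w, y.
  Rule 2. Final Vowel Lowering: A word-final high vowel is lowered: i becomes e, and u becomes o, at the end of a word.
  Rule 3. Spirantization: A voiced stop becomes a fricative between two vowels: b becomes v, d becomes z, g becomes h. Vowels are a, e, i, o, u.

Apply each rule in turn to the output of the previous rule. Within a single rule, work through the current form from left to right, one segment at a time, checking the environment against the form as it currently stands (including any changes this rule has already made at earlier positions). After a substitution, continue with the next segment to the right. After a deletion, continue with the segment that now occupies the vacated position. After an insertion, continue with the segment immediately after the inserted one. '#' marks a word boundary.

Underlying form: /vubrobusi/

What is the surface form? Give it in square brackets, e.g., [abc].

[vbrobse]

Rule 1 Syncope: [vubrobusi] → [vbrobsi]
Rule 2 Final Vowel Lowering: [vbrobsi] → [vbrobse]
Rule 3 Spirantization: no change — [vbrobse]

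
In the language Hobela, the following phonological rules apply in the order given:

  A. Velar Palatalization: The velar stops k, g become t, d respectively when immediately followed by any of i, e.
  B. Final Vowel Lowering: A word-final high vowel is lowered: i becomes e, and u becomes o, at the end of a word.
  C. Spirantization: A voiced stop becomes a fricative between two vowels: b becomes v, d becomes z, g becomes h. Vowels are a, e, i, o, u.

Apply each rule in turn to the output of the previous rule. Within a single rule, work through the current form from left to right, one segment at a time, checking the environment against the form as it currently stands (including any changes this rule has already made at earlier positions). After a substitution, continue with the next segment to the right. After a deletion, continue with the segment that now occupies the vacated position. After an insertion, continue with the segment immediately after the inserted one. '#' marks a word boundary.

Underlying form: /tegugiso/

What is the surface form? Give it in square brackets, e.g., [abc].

[tehuziso]

A Velar Palatalization: [tegugiso] → [tegudiso]
B Final Vowel Lowering: no change — [tegudiso]
C Spirantization: [tegudiso] → [tehuziso]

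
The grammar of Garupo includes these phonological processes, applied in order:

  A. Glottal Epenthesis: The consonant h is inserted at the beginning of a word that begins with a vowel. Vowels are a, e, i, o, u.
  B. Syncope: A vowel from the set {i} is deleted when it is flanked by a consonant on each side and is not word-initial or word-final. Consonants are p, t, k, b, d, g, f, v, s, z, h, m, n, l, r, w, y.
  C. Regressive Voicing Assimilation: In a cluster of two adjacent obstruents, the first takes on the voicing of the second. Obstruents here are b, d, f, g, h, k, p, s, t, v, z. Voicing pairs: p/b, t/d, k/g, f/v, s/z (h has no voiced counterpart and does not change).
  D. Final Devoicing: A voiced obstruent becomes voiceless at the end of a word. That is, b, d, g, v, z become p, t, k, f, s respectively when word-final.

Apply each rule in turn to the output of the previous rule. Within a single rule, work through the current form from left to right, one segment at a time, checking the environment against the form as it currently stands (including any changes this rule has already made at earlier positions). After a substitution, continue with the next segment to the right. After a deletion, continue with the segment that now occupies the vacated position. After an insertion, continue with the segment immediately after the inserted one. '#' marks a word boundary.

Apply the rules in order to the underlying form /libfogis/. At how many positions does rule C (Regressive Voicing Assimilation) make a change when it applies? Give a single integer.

A Glottal Epenthesis: no change — [libfogis]
B Syncope: [libfogis] → [lbfogs]
C Regressive Voicing Assimilation: [lbfogs] → [lpfoks]
D Final Devoicing: no change — [lpfoks]
Rule C changed 2 position(s).

2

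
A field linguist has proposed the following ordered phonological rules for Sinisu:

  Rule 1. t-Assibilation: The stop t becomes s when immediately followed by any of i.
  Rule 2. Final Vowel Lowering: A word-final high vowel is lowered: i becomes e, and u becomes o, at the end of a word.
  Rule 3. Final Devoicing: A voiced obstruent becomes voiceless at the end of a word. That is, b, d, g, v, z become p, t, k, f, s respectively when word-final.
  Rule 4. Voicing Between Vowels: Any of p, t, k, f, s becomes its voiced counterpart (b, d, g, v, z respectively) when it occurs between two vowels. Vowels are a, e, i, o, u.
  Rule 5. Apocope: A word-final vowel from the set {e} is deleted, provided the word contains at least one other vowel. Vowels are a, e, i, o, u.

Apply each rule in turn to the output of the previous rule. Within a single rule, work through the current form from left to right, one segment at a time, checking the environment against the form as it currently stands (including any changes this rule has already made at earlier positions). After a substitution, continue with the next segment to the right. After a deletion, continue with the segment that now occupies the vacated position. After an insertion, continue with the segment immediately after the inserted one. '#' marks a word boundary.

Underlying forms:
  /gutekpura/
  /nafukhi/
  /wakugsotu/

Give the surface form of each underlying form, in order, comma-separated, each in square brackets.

[gudekpura], [navukh], [wagugsodo]

/gutekpura/:
  Rule 1 t-Assibilation: no change — [gutekpura]
  Rule 2 Final Vowel Lowering: no change — [gutekpura]
  Rule 3 Final Devoicing: no change — [gutekpura]
  Rule 4 Voicing Between Vowels: [gutekpura] → [gudekpura]
  Rule 5 Apocope: no change — [gudekpura]
/nafukhi/:
  Rule 1 t-Assibilation: no change — [nafukhi]
  Rule 2 Final Vowel Lowering: [nafukhi] → [nafukhe]
  Rule 3 Final Devoicing: no change — [nafukhe]
  Rule 4 Voicing Between Vowels: [nafukhe] → [navukhe]
  Rule 5 Apocope: [navukhe] → [navukh]
/wakugsotu/:
  Rule 1 t-Assibilation: no change — [wakugsotu]
  Rule 2 Final Vowel Lowering: [wakugsotu] → [wakugsoto]
  Rule 3 Final Devoicing: no change — [wakugsoto]
  Rule 4 Voicing Between Vowels: [wakugsoto] → [wagugsodo]
  Rule 5 Apocope: no change — [wagugsodo]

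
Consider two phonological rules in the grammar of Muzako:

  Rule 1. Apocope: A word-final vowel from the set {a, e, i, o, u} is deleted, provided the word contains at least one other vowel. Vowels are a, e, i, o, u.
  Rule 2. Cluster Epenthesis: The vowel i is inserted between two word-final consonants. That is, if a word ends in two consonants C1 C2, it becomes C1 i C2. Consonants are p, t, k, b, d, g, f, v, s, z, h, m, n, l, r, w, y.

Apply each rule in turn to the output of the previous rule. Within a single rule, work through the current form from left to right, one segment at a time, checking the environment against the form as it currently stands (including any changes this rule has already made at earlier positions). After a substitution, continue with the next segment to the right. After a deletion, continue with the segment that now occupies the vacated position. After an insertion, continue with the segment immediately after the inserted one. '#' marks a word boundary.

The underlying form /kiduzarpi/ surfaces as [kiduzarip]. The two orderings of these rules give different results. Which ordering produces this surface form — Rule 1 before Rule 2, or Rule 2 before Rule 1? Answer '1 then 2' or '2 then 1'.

Order 1 then 2:
  1 Apocope: [kiduzarpi] → [kiduzarp]
  2 Cluster Epenthesis: [kiduzarp] → [kiduzarip]
  result: [kiduzarip]
Order 2 then 1:
  2 Cluster Epenthesis: no change — [kiduzarpi]
  1 Apocope: [kiduzarpi] → [kiduzarp]
  result: [kiduzarp]

1 then 2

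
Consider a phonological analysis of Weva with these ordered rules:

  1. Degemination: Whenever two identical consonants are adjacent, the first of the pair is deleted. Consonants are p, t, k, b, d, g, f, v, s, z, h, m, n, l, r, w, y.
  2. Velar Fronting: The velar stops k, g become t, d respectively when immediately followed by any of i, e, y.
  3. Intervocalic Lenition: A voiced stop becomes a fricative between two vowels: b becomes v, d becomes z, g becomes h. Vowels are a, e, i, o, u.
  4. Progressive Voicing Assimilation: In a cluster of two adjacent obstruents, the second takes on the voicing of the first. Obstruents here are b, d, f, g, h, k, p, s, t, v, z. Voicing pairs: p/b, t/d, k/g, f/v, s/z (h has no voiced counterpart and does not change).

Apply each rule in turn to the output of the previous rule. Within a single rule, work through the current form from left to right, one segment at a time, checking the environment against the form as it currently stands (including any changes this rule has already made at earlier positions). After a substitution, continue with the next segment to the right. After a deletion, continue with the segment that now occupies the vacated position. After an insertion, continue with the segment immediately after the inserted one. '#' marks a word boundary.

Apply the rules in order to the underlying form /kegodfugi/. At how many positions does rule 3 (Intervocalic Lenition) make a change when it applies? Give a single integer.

2

1 Degemination: no change — [kegodfugi]
2 Velar Fronting: [kegodfugi] → [tegodfudi]
3 Intervocalic Lenition: [tegodfudi] → [tehodfuzi]
4 Progressive Voicing Assimilation: [tehodfuzi] → [tehodvuzi]
Rule 3 changed 2 position(s).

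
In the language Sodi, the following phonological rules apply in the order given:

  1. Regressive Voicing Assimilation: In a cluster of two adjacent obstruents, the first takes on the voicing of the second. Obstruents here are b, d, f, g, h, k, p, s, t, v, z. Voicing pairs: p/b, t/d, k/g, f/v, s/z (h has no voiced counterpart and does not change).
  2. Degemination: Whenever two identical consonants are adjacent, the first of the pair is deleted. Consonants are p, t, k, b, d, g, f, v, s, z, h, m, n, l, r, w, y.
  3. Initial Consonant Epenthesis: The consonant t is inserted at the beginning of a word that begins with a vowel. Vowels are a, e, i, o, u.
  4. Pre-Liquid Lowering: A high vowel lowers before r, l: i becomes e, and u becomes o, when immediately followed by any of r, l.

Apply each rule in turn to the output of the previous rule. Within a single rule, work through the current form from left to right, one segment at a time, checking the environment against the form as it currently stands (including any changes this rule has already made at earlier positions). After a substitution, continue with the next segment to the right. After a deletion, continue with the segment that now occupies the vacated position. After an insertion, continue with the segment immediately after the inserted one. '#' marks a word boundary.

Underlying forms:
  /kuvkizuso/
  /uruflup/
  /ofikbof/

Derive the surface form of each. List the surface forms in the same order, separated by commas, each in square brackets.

[kufkizuso], [toruflup], [tofigbof]

/kuvkizuso/:
  1 Regressive Voicing Assimilation: [kuvkizuso] → [kufkizuso]
  2 Degemination: no change — [kufkizuso]
  3 Initial Consonant Epenthesis: no change — [kufkizuso]
  4 Pre-Liquid Lowering: no change — [kufkizuso]
/uruflup/:
  1 Regressive Voicing Assimilation: no change — [uruflup]
  2 Degemination: no change — [uruflup]
  3 Initial Consonant Epenthesis: [uruflup] → [turuflup]
  4 Pre-Liquid Lowering: [turuflup] → [toruflup]
/ofikbof/:
  1 Regressive Voicing Assimilation: [ofikbof] → [ofigbof]
  2 Degemination: no change — [ofigbof]
  3 Initial Consonant Epenthesis: [ofigbof] → [tofigbof]
  4 Pre-Liquid Lowering: no change — [tofigbof]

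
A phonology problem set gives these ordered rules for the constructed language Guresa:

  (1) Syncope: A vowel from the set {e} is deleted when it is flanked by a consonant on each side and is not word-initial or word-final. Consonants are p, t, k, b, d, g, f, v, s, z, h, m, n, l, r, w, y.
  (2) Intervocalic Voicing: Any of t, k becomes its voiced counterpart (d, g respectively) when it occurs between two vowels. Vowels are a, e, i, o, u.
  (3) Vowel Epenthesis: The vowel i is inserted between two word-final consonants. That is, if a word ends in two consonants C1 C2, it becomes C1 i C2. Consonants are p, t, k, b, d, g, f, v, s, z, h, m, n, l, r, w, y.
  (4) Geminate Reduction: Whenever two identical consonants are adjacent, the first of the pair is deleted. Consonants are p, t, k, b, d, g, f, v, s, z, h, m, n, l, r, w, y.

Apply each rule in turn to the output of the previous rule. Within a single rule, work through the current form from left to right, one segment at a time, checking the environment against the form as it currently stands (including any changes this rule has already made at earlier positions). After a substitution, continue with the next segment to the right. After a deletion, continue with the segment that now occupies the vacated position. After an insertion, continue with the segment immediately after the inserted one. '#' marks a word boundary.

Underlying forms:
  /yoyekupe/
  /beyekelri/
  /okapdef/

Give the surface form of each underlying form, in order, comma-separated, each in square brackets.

[yoykupe], [byklri], [ogapdif]

/yoyekupe/:
  (1) Syncope: [yoyekupe] → [yoykupe]
  (2) Intervocalic Voicing: no change — [yoykupe]
  (3) Vowel Epenthesis: no change — [yoykupe]
  (4) Geminate Reduction: no change — [yoykupe]
/beyekelri/:
  (1) Syncope: [beyekelri] → [byklri]
  (2) Intervocalic Voicing: no change — [byklri]
  (3) Vowel Epenthesis: no change — [byklri]
  (4) Geminate Reduction: no change — [byklri]
/okapdef/:
  (1) Syncope: [okapdef] → [okapdf]
  (2) Intervocalic Voicing: [okapdf] → [ogapdf]
  (3) Vowel Epenthesis: [ogapdf] → [ogapdif]
  (4) Geminate Reduction: no change — [ogapdif]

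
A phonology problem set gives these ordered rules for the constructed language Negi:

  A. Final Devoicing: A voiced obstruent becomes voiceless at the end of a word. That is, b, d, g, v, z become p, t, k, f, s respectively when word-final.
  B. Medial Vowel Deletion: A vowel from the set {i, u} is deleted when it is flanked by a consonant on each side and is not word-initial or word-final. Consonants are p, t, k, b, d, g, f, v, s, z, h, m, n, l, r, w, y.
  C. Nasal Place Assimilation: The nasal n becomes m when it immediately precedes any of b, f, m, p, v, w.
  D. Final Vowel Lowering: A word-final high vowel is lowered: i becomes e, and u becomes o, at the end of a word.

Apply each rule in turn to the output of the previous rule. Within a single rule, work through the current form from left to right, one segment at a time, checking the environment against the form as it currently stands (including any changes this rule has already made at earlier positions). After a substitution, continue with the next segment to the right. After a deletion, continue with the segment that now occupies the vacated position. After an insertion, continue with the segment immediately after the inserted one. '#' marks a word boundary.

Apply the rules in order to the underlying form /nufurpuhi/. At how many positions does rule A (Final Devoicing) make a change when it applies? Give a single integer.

A Final Devoicing: no change — [nufurpuhi]
B Medial Vowel Deletion: [nufurpuhi] → [nfrphi]
C Nasal Place Assimilation: [nfrphi] → [mfrphi]
D Final Vowel Lowering: [mfrphi] → [mfrphe]
Rule A changed 0 position(s).

0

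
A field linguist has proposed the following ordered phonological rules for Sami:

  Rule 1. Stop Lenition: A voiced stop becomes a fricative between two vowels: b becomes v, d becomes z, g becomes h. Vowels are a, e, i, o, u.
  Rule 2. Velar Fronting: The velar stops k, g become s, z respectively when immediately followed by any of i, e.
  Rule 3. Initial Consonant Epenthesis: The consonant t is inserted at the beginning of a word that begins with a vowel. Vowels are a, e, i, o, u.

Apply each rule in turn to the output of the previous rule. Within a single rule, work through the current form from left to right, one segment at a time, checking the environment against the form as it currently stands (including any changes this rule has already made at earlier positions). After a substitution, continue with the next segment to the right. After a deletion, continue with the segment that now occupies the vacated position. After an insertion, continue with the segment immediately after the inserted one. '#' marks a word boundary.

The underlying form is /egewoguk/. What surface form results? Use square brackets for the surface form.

[tehewohuk]

Rule 1 Stop Lenition: [egewoguk] → [ehewohuk]
Rule 2 Velar Fronting: no change — [ehewohuk]
Rule 3 Initial Consonant Epenthesis: [ehewohuk] → [tehewohuk]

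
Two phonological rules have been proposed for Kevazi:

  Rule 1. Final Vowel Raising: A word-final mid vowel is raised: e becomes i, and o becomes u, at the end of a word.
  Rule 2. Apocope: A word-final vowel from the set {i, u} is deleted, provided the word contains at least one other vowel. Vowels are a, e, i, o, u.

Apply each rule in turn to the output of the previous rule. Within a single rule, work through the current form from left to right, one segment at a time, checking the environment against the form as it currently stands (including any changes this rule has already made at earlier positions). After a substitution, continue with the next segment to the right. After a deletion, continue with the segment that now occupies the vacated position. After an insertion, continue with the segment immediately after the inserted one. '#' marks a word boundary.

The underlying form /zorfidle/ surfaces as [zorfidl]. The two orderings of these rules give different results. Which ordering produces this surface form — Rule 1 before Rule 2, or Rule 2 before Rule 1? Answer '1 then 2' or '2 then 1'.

1 then 2

Order 1 then 2:
  1 Final Vowel Raising: [zorfidle] → [zorfidli]
  2 Apocope: [zorfidli] → [zorfidl]
  result: [zorfidl]
Order 2 then 1:
  2 Apocope: no change — [zorfidle]
  1 Final Vowel Raising: [zorfidle] → [zorfidli]
  result: [zorfidli]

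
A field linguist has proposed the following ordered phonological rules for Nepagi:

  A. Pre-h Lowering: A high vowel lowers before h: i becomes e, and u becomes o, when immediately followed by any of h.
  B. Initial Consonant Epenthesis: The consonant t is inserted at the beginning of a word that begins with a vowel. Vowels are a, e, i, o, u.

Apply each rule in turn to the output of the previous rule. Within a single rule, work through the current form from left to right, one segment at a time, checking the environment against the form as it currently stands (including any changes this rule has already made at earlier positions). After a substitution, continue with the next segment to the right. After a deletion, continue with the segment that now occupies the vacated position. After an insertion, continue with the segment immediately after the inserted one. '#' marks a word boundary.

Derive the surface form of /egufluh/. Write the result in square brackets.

A Pre-h Lowering: [egufluh] → [egufloh]
B Initial Consonant Epenthesis: [egufloh] → [tegufloh]

[tegufloh]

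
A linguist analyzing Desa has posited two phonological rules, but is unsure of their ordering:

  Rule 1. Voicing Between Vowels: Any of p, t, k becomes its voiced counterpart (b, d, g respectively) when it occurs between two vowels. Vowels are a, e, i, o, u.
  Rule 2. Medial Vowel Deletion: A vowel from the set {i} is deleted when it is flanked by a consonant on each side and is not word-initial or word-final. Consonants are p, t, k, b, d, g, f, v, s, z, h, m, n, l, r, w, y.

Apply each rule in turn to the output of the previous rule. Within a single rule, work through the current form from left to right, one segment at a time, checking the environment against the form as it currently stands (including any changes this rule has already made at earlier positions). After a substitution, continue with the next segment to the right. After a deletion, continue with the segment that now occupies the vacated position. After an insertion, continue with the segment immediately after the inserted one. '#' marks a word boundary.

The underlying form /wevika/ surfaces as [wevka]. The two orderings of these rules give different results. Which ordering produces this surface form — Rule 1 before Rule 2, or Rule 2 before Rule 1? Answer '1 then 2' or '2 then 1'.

2 then 1

Order 1 then 2:
  1 Voicing Between Vowels: [wevika] → [weviga]
  2 Medial Vowel Deletion: [weviga] → [wevga]
  result: [wevga]
Order 2 then 1:
  2 Medial Vowel Deletion: [wevika] → [wevka]
  1 Voicing Between Vowels: no change — [wevka]
  result: [wevka]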